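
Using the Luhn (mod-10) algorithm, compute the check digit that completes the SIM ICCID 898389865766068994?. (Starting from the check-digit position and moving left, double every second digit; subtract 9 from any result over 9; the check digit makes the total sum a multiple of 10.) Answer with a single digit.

5

Partial digits right→left: 4 9 9 8 6 0 6 6 7 5 6 8 9 8 3 8 9 8
Double every second digit counting from the check-digit position (so the 1st, 3rd, 5th, ... of the partial from the right).
  doubled (with −9 where >9): 8 9 3 3 5 3 9 6 9 → sum 55
  kept as-is: 9 8 0 6 5 8 8 8 8 → sum 60
Total = 55 + 60 = 115.
Check digit = (10 − (115 mod 10)) mod 10 = 5.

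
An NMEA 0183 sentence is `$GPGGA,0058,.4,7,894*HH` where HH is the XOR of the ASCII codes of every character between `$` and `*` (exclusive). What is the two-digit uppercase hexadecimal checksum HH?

XOR the ASCII codes of the payload characters:
  'G' = 0x47 → acc = 0x47
  'P' = 0x50 → acc = 0x17
  'G' = 0x47 → acc = 0x50
  'G' = 0x47 → acc = 0x17
  'A' = 0x41 → acc = 0x56
  ',' = 0x2C → acc = 0x7A
  '0' = 0x30 → acc = 0x4A
  '0' = 0x30 → acc = 0x7A
  '5' = 0x35 → acc = 0x4F
  '8' = 0x38 → acc = 0x77
  ',' = 0x2C → acc = 0x5B
  '.' = 0x2E → acc = 0x75
  '4' = 0x34 → acc = 0x41
  ',' = 0x2C → acc = 0x6D
  '7' = 0x37 → acc = 0x5A
  ',' = 0x2C → acc = 0x76
  '8' = 0x38 → acc = 0x4E
  '9' = 0x39 → acc = 0x77
  '4' = 0x34 → acc = 0x43
Checksum = 0x43.

43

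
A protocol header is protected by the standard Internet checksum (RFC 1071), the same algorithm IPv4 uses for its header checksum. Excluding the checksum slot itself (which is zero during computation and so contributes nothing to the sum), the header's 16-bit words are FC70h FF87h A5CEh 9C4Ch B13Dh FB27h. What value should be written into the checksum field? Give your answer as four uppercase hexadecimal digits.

1586

One's-complement addition (fold any carry out of bit 15 back into bit 0):
  0xFC70 + 0xFF87 = 0x1FBF7 → wrap carry → 0xFBF8
  0xFBF8 + 0xA5CE = 0x1A1C6 → wrap carry → 0xA1C7
  0xA1C7 + 0x9C4C = 0x13E13 → wrap carry → 0x3E14
  0x3E14 + 0xB13D = 0x0EF51
  0xEF51 + 0xFB27 = 0x1EA78 → wrap carry → 0xEA79
One's-complement sum = 0xEA79.
Checksum = ~0xEA79 & 0xFFFF = 0x1586.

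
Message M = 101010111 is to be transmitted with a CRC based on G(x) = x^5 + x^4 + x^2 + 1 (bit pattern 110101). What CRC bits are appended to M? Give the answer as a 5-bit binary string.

Append 5 zeros: 10101011100000. Divide by 110101 (XOR where the leading bit is 1):
  pos 0: 101010 XOR 110101 = 011111
  pos 1: 111111 XOR 110101 = 001010
  pos 3: 101011 XOR 110101 = 011110
  pos 4: 111100 XOR 110101 = 001001
  pos 6: 100100 XOR 110101 = 010001
  pos 7: 100010 XOR 110101 = 010111
  pos 8: 101110 XOR 110101 = 011011
Remainder (last 5 bits) = 11011. This is the CRC / FCS.

11011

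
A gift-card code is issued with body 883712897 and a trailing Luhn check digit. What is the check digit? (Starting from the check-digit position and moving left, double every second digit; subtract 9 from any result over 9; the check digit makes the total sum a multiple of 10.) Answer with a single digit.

Partial digits right→left: 7 9 8 2 1 7 3 8 8
Double every second digit counting from the check-digit position (so the 1st, 3rd, 5th, ... of the partial from the right).
  doubled (with −9 where >9): 5 7 2 6 7 → sum 27
  kept as-is: 9 2 7 8 → sum 26
Total = 27 + 26 = 53.
Check digit = (10 − (53 mod 10)) mod 10 = 7.

7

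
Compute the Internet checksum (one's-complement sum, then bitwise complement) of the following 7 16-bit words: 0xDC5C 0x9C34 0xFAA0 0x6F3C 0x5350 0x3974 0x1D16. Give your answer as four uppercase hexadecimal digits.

One's-complement addition (fold any carry out of bit 15 back into bit 0):
  0xDC5C + 0x9C34 = 0x17890 → wrap carry → 0x7891
  0x7891 + 0xFAA0 = 0x17331 → wrap carry → 0x7332
  0x7332 + 0x6F3C = 0x0E26E
  0xE26E + 0x5350 = 0x135BE → wrap carry → 0x35BF
  0x35BF + 0x3974 = 0x06F33
  0x6F33 + 0x1D16 = 0x08C49
One's-complement sum = 0x8C49.
Checksum = ~0x8C49 & 0xFFFF = 0x73B6.

73B6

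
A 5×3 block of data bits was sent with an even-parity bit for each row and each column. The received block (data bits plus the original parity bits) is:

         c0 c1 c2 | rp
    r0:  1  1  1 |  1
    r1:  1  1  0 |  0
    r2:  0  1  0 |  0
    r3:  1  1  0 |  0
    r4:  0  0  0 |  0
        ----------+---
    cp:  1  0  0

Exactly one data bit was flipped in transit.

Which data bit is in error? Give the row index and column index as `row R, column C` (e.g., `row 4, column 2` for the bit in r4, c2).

Recompute each row's even parity and compare to rp:
  r0: data parity 1, sent rp 1 → ok
  r1: data parity 0, sent rp 0 → ok
  r2: data parity 1, sent rp 0 → mismatch
  r3: data parity 0, sent rp 0 → ok
  r4: data parity 0, sent rp 0 → ok
Recompute each column's even parity and compare to cp:
  c0: data parity 1, sent cp 1 → ok
  c1: data parity 0, sent cp 0 → ok
  c2: data parity 1, sent cp 0 → mismatch
Exactly one row (r2) and one column (c2) fail → the flipped bit is at their intersection.

row 2, column 2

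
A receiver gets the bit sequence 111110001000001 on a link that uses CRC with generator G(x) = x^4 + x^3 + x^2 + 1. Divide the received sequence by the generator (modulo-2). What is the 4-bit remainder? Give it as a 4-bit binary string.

0010

Modulo-2 division of 111110001000001 by 11101:
  pos 0: 11111 XOR 11101 = 00010
  pos 3: 10000 XOR 11101 = 01101
  pos 4: 11011 XOR 11101 = 00110
  pos 6: 11000 XOR 11101 = 00101
  pos 8: 10100 XOR 11101 = 01001
  pos 9: 10010 XOR 11101 = 01111
  pos 10: 11111 XOR 11101 = 00010
Remainder = 0010 (nonzero — an error is detected).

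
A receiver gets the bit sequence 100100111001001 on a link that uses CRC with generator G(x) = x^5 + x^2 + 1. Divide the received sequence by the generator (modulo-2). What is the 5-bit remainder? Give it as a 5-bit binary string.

00000

Modulo-2 division of 100100111001001 by 100101:
  pos 0: 100100 XOR 100101 = 000001
  pos 5: 111100 XOR 100101 = 011001
  pos 6: 110011 XOR 100101 = 010110
  pos 7: 101100 XOR 100101 = 001001
  pos 9: 100101 XOR 100101 = 000000
Remainder = 00000 (zero — the frame passes the CRC check).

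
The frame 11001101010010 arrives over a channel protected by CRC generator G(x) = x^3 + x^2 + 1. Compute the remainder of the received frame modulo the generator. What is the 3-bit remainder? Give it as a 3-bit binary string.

000

Modulo-2 division of 11001101010010 by 1101:
  pos 0: 1100 XOR 1101 = 0001
  pos 3: 1110 XOR 1101 = 0011
  pos 5: 1110 XOR 1101 = 0011
  pos 7: 1110 XOR 1101 = 0011
  pos 9: 1101 XOR 1101 = 0000
Remainder = 000 (zero — the frame passes the CRC check).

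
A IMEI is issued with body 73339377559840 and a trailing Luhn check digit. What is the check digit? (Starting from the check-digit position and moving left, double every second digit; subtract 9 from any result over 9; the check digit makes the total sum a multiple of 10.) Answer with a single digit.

5

Partial digits right→left: 0 4 8 9 5 5 7 7 3 9 3 3 3 7
Double every second digit counting from the check-digit position (so the 1st, 3rd, 5th, ... of the partial from the right).
  doubled (with −9 where >9): 0 7 1 5 6 6 6 → sum 31
  kept as-is: 4 9 5 7 9 3 7 → sum 44
Total = 31 + 44 = 75.
Check digit = (10 − (75 mod 10)) mod 10 = 5.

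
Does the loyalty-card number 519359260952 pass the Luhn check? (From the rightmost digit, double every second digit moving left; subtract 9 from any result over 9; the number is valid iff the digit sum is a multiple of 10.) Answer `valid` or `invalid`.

From the right, keep odd positions and double even positions (subtract 9 from any doubled value over 9):
  doubled (positions 2,4,...): 1 0 4 1 9 1 → sum 16
  kept (positions 1,3,...): 2 9 6 9 3 1 → sum 30
Total = 46.
46 mod 10 = 6, so the number is invalid.

invalid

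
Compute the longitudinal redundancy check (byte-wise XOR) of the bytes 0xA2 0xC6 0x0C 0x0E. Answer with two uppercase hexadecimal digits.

66

XOR the bytes together:
  start with 0xA2
  0xA2 ⊕ 0xC6 = 0x64
  0x64 ⊕ 0x0C = 0x68
  0x68 ⊕ 0x0E = 0x66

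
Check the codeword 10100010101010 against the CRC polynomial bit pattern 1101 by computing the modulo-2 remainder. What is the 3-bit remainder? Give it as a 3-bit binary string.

Modulo-2 division of 10100010101010 by 1101:
  pos 0: 1010 XOR 1101 = 0111
  pos 1: 1110 XOR 1101 = 0011
  pos 3: 1101 XOR 1101 = 0000
  pos 8: 1010 XOR 1101 = 0111
  pos 9: 1111 XOR 1101 = 0010
Remainder = 100 (nonzero — an error is detected).

100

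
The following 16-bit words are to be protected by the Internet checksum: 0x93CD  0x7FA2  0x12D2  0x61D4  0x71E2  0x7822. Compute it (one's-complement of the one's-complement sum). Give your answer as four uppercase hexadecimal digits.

One's-complement addition (fold any carry out of bit 15 back into bit 0):
  0x93CD + 0x7FA2 = 0x1136F → wrap carry → 0x1370
  0x1370 + 0x12D2 = 0x02642
  0x2642 + 0x61D4 = 0x08816
  0x8816 + 0x71E2 = 0x0F9F8
  0xF9F8 + 0x7822 = 0x1721A → wrap carry → 0x721B
One's-complement sum = 0x721B.
Checksum = ~0x721B & 0xFFFF = 0x8DE4.

8DE4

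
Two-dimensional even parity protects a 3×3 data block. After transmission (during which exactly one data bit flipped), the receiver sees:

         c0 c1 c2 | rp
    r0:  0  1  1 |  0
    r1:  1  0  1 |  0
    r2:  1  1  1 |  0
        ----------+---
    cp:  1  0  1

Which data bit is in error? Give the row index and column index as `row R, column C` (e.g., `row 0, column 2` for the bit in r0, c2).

Recompute each row's even parity and compare to rp:
  r0: data parity 0, sent rp 0 → ok
  r1: data parity 0, sent rp 0 → ok
  r2: data parity 1, sent rp 0 → mismatch
Recompute each column's even parity and compare to cp:
  c0: data parity 0, sent cp 1 → mismatch
  c1: data parity 0, sent cp 0 → ok
  c2: data parity 1, sent cp 1 → ok
Exactly one row (r2) and one column (c0) fail → the flipped bit is at their intersection.

row 2, column 0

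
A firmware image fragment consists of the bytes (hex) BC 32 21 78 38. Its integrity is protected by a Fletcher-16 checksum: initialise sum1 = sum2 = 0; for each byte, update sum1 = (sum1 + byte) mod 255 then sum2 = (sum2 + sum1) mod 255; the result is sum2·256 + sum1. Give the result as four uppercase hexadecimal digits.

Running sums (mod 255):
  after byte 0 (BC): sum1=188, sum2=188
  after byte 1 (32): sum1=238, sum2=171
  after byte 2 (21): sum1=16, sum2=187
  after byte 3 (78): sum1=136, sum2=68
  after byte 4 (38): sum1=192, sum2=5
Checksum = sum2·256 + sum1 = 5·256 + 192 = 1472 = 0x05C0.

05C0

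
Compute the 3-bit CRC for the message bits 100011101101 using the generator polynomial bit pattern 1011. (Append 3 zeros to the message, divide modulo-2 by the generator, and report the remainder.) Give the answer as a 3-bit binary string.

101

Append 3 zeros: 100011101101000. Divide by 1011 (XOR where the leading bit is 1):
  pos 0: 1000 XOR 1011 = 0011
  pos 2: 1111 XOR 1011 = 0100
  pos 3: 1001 XOR 1011 = 0010
  pos 5: 1001 XOR 1011 = 0010
  pos 7: 1010 XOR 1011 = 0001
  pos 10: 1100 XOR 1011 = 0111
  pos 11: 1110 XOR 1011 = 0101
Remainder (last 3 bits) = 101. This is the CRC / FCS.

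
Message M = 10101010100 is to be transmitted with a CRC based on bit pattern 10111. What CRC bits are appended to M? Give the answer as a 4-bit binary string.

1110

Append 4 zeros: 101010101000000. Divide by 10111 (XOR where the leading bit is 1):
  pos 0: 10101 XOR 10111 = 00010
  pos 3: 10010 XOR 10111 = 00101
  pos 5: 10110 XOR 10111 = 00001
  pos 9: 10000 XOR 10111 = 00111
Remainder (last 4 bits) = 1110. This is the CRC / FCS.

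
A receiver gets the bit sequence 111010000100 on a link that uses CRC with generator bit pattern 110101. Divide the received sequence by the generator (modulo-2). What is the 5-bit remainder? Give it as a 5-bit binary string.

11111

Modulo-2 division of 111010000100 by 110101:
  pos 0: 111010 XOR 110101 = 001111
  pos 2: 111100 XOR 110101 = 001001
  pos 4: 100101 XOR 110101 = 010000
  pos 5: 100000 XOR 110101 = 010101
  pos 6: 101010 XOR 110101 = 011111
Remainder = 11111 (nonzero — an error is detected).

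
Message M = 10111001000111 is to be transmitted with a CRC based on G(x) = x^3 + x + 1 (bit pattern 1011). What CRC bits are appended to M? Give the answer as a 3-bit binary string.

Append 3 zeros: 10111001000111000. Divide by 1011 (XOR where the leading bit is 1):
  pos 0: 1011 XOR 1011 = 0000
  pos 4: 1001 XOR 1011 = 0010
  pos 6: 1000 XOR 1011 = 0011
  pos 8: 1101 XOR 1011 = 0110
  pos 9: 1101 XOR 1011 = 0110
  pos 10: 1101 XOR 1011 = 0110
  pos 11: 1100 XOR 1011 = 0111
  pos 12: 1110 XOR 1011 = 0101
  pos 13: 1010 XOR 1011 = 0001
Remainder (last 3 bits) = 001. This is the CRC / FCS.

001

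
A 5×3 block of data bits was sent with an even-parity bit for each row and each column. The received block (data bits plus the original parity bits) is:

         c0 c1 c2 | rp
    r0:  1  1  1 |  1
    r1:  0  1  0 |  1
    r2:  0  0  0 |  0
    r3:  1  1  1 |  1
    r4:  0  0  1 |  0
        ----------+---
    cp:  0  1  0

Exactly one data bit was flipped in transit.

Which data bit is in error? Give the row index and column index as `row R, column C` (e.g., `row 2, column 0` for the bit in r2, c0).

row 4, column 2

Recompute each row's even parity and compare to rp:
  r0: data parity 1, sent rp 1 → ok
  r1: data parity 1, sent rp 1 → ok
  r2: data parity 0, sent rp 0 → ok
  r3: data parity 1, sent rp 1 → ok
  r4: data parity 1, sent rp 0 → mismatch
Recompute each column's even parity and compare to cp:
  c0: data parity 0, sent cp 0 → ok
  c1: data parity 1, sent cp 1 → ok
  c2: data parity 1, sent cp 0 → mismatch
Exactly one row (r4) and one column (c2) fail → the flipped bit is at their intersection.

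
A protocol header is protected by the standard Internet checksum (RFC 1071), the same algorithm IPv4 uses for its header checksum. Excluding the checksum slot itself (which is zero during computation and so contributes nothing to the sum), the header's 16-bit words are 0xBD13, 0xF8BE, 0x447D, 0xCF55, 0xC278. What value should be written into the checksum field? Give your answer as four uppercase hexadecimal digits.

One's-complement addition (fold any carry out of bit 15 back into bit 0):
  0xBD13 + 0xF8BE = 0x1B5D1 → wrap carry → 0xB5D2
  0xB5D2 + 0x447D = 0x0FA4F
  0xFA4F + 0xCF55 = 0x1C9A4 → wrap carry → 0xC9A5
  0xC9A5 + 0xC278 = 0x18C1D → wrap carry → 0x8C1E
One's-complement sum = 0x8C1E.
Checksum = ~0x8C1E & 0xFFFF = 0x73E1.

73E1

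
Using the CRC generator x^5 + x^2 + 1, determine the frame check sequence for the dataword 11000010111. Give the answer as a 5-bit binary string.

00011

Append 5 zeros: 1100001011100000. Divide by 100101 (XOR where the leading bit is 1):
  pos 0: 110000 XOR 100101 = 010101
  pos 1: 101011 XOR 100101 = 001110
  pos 3: 111001 XOR 100101 = 011100
  pos 4: 111001 XOR 100101 = 011100
  pos 5: 111001 XOR 100101 = 011100
  pos 6: 111000 XOR 100101 = 011101
  pos 7: 111010 XOR 100101 = 011111
  pos 8: 111110 XOR 100101 = 011011
  pos 9: 110110 XOR 100101 = 010011
  pos 10: 100110 XOR 100101 = 000011
Remainder (last 5 bits) = 00011. This is the CRC / FCS.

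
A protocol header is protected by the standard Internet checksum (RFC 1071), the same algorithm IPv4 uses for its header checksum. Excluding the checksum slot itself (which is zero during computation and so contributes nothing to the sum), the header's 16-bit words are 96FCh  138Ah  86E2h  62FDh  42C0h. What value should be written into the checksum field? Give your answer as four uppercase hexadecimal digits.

One's-complement addition (fold any carry out of bit 15 back into bit 0):
  0x96FC + 0x138A = 0x0AA86
  0xAA86 + 0x86E2 = 0x13168 → wrap carry → 0x3169
  0x3169 + 0x62FD = 0x09466
  0x9466 + 0x42C0 = 0x0D726
One's-complement sum = 0xD726.
Checksum = ~0xD726 & 0xFFFF = 0x28D9.

28D9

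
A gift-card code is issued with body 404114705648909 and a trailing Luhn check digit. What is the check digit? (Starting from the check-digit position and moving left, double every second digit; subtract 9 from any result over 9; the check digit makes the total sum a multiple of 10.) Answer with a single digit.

Partial digits right→left: 9 0 9 8 4 6 5 0 7 4 1 1 4 0 4
Double every second digit counting from the check-digit position (so the 1st, 3rd, 5th, ... of the partial from the right).
  doubled (with −9 where >9): 9 9 8 1 5 2 8 8 → sum 50
  kept as-is: 0 8 6 0 4 1 0 → sum 19
Total = 50 + 19 = 69.
Check digit = (10 − (69 mod 10)) mod 10 = 1.

1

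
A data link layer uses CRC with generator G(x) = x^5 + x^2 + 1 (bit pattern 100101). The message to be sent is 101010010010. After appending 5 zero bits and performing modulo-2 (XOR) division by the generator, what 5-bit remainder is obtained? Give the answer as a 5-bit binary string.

Append 5 zeros: 10101001001000000. Divide by 100101 (XOR where the leading bit is 1):
  pos 0: 101010 XOR 100101 = 001111
  pos 2: 111101 XOR 100101 = 011000
  pos 3: 110000 XOR 100101 = 010101
  pos 4: 101010 XOR 100101 = 001111
  pos 6: 111110 XOR 100101 = 011011
  pos 7: 110110 XOR 100101 = 010011
  pos 8: 100110 XOR 100101 = 000011
Remainder (last 5 bits) = 11000. This is the CRC / FCS.

11000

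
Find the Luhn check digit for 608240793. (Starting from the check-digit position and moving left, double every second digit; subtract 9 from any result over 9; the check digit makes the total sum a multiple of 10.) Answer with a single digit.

Partial digits right→left: 3 9 7 0 4 2 8 0 6
Double every second digit counting from the check-digit position (so the 1st, 3rd, 5th, ... of the partial from the right).
  doubled (with −9 where >9): 6 5 8 7 3 → sum 29
  kept as-is: 9 0 2 0 → sum 11
Total = 29 + 11 = 40.
Check digit = (10 − (40 mod 10)) mod 10 = 0.

0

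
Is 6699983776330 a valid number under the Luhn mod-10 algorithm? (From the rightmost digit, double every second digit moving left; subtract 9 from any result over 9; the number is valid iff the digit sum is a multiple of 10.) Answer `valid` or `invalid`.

From the right, keep odd positions and double even positions (subtract 9 from any doubled value over 9):
  doubled (positions 2,4,...): 6 3 5 7 9 3 → sum 33
  kept (positions 1,3,...): 0 3 7 3 9 9 6 → sum 37
Total = 70.
70 mod 10 = 0, so the number is valid.

valid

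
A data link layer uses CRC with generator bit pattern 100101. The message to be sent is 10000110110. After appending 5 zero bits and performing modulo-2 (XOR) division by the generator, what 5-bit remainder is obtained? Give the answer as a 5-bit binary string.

Append 5 zeros: 1000011011000000. Divide by 100101 (XOR where the leading bit is 1):
  pos 0: 100001 XOR 100101 = 000100
  pos 3: 100101 XOR 100101 = 000000
  pos 9: 100000 XOR 100101 = 000101
Remainder (last 5 bits) = 01010. This is the CRC / FCS.

01010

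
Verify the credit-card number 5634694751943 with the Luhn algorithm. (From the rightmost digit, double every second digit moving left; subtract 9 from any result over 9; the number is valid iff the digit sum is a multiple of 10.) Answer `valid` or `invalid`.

From the right, keep odd positions and double even positions (subtract 9 from any doubled value over 9):
  doubled (positions 2,4,...): 8 2 5 9 8 3 → sum 35
  kept (positions 1,3,...): 3 9 5 4 6 3 5 → sum 35
Total = 70.
70 mod 10 = 0, so the number is valid.

valid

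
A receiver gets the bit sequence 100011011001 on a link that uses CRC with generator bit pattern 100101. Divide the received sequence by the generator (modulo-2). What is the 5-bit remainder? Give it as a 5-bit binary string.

00000

Modulo-2 division of 100011011001 by 100101:
  pos 0: 100011 XOR 100101 = 000110
  pos 3: 110011 XOR 100101 = 010110
  pos 4: 101100 XOR 100101 = 001001
  pos 6: 100101 XOR 100101 = 000000
Remainder = 00000 (zero — the frame passes the CRC check).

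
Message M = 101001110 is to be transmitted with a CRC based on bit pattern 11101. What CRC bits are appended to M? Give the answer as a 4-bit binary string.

0111

Append 4 zeros: 1010011100000. Divide by 11101 (XOR where the leading bit is 1):
  pos 0: 10100 XOR 11101 = 01001
  pos 1: 10011 XOR 11101 = 01110
  pos 2: 11101 XOR 11101 = 00000
  pos 7: 10000 XOR 11101 = 01101
  pos 8: 11010 XOR 11101 = 00111
Remainder (last 4 bits) = 0111. This is the CRC / FCS.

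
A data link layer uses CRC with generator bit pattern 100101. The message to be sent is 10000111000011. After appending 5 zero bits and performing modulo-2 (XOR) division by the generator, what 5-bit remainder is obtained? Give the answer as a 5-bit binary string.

11001

Append 5 zeros: 1000011100001100000. Divide by 100101 (XOR where the leading bit is 1):
  pos 0: 100001 XOR 100101 = 000100
  pos 3: 100110 XOR 100101 = 000011
  pos 7: 110001 XOR 100101 = 010100
  pos 8: 101001 XOR 100101 = 001100
  pos 10: 110000 XOR 100101 = 010101
  pos 11: 101010 XOR 100101 = 001111
  pos 13: 111100 XOR 100101 = 011001
Remainder (last 5 bits) = 11001. This is the CRC / FCS.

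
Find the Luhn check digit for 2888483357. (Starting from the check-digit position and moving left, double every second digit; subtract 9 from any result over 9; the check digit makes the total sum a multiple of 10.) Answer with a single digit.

6

Partial digits right→left: 7 5 3 3 8 4 8 8 8 2
Double every second digit counting from the check-digit position (so the 1st, 3rd, 5th, ... of the partial from the right).
  doubled (with −9 where >9): 5 6 7 7 7 → sum 32
  kept as-is: 5 3 4 8 2 → sum 22
Total = 32 + 22 = 54.
Check digit = (10 − (54 mod 10)) mod 10 = 6.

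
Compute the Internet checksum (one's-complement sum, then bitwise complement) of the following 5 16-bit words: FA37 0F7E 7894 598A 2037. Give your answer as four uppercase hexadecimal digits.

One's-complement addition (fold any carry out of bit 15 back into bit 0):
  0xFA37 + 0x0F7E = 0x109B5 → wrap carry → 0x09B6
  0x09B6 + 0x7894 = 0x0824A
  0x824A + 0x598A = 0x0DBD4
  0xDBD4 + 0x2037 = 0x0FC0B
One's-complement sum = 0xFC0B.
Checksum = ~0xFC0B & 0xFFFF = 0x03F4.

03F4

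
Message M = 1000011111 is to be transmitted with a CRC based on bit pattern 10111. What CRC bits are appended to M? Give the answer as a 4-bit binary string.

Append 4 zeros: 10000111110000. Divide by 10111 (XOR where the leading bit is 1):
  pos 0: 10000 XOR 10111 = 00111
  pos 2: 11111 XOR 10111 = 01000
  pos 3: 10001 XOR 10111 = 00110
  pos 5: 11011 XOR 10111 = 01100
  pos 6: 11000 XOR 10111 = 01111
  pos 7: 11110 XOR 10111 = 01001
  pos 8: 10010 XOR 10111 = 00101
Remainder (last 4 bits) = 1010. This is the CRC / FCS.

1010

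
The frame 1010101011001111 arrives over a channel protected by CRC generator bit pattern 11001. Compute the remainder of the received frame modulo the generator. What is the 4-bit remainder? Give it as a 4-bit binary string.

Modulo-2 division of 1010101011001111 by 11001:
  pos 0: 10101 XOR 11001 = 01100
  pos 1: 11000 XOR 11001 = 00001
  pos 5: 11011 XOR 11001 = 00010
  pos 8: 10001 XOR 11001 = 01000
  pos 9: 10001 XOR 11001 = 01000
  pos 10: 10001 XOR 11001 = 01000
  pos 11: 10001 XOR 11001 = 01000
Remainder = 1000 (nonzero — an error is detected).

1000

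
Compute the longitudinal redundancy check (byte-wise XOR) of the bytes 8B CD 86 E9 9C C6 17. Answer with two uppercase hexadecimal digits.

64

XOR the bytes together:
  start with 0x8B
  0x8B ⊕ 0xCD = 0x46
  0x46 ⊕ 0x86 = 0xC0
  0xC0 ⊕ 0xE9 = 0x29
  0x29 ⊕ 0x9C = 0xB5
  0xB5 ⊕ 0xC6 = 0x73
  0x73 ⊕ 0x17 = 0x64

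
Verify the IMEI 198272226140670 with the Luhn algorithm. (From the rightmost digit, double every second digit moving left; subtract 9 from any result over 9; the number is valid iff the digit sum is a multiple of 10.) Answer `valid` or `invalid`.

From the right, keep odd positions and double even positions (subtract 9 from any doubled value over 9):
  doubled (positions 2,4,...): 5 0 2 4 4 4 9 → sum 28
  kept (positions 1,3,...): 0 6 4 6 2 7 8 1 → sum 34
Total = 62.
62 mod 10 = 2, so the number is invalid.

invalid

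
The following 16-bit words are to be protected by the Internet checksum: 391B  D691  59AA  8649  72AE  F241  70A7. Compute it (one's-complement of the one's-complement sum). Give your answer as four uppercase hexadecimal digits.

One's-complement addition (fold any carry out of bit 15 back into bit 0):
  0x391B + 0xD691 = 0x10FAC → wrap carry → 0x0FAD
  0x0FAD + 0x59AA = 0x06957
  0x6957 + 0x8649 = 0x0EFA0
  0xEFA0 + 0x72AE = 0x1624E → wrap carry → 0x624F
  0x624F + 0xF241 = 0x15490 → wrap carry → 0x5491
  0x5491 + 0x70A7 = 0x0C538
One's-complement sum = 0xC538.
Checksum = ~0xC538 & 0xFFFF = 0x3AC7.

3AC7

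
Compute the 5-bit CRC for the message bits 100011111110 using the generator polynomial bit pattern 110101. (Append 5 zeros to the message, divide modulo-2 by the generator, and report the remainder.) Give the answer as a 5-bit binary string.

Append 5 zeros: 10001111111000000. Divide by 110101 (XOR where the leading bit is 1):
  pos 0: 100011 XOR 110101 = 010110
  pos 1: 101101 XOR 110101 = 011000
  pos 2: 110001 XOR 110101 = 000100
  pos 5: 100111 XOR 110101 = 010010
  pos 6: 100100 XOR 110101 = 010001
  pos 7: 100010 XOR 110101 = 010111
  pos 8: 101110 XOR 110101 = 011011
  pos 9: 110110 XOR 110101 = 000011
Remainder (last 5 bits) = 01100. This is the CRC / FCS.

01100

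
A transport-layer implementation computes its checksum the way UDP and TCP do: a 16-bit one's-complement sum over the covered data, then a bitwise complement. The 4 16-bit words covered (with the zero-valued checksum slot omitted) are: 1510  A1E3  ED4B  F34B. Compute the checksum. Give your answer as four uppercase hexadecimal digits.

6874

One's-complement addition (fold any carry out of bit 15 back into bit 0):
  0x1510 + 0xA1E3 = 0x0B6F3
  0xB6F3 + 0xED4B = 0x1A43E → wrap carry → 0xA43F
  0xA43F + 0xF34B = 0x1978A → wrap carry → 0x978B
One's-complement sum = 0x978B.
Checksum = ~0x978B & 0xFFFF = 0x6874.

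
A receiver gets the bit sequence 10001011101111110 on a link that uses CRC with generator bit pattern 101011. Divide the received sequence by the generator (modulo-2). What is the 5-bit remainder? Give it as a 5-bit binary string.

Modulo-2 division of 10001011101111110 by 101011:
  pos 0: 100010 XOR 101011 = 001001
  pos 2: 100111 XOR 101011 = 001100
  pos 4: 110010 XOR 101011 = 011001
  pos 5: 110011 XOR 101011 = 011000
  pos 6: 110001 XOR 101011 = 011010
  pos 7: 110101 XOR 101011 = 011110
  pos 8: 111101 XOR 101011 = 010110
  pos 9: 101101 XOR 101011 = 000110
Remainder = 11010 (nonzero — an error is detected).

11010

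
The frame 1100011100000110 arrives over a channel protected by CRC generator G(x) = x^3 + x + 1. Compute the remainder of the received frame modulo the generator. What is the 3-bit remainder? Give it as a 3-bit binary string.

000

Modulo-2 division of 1100011100000110 by 1011:
  pos 0: 1100 XOR 1011 = 0111
  pos 1: 1110 XOR 1011 = 0101
  pos 2: 1011 XOR 1011 = 0000
  pos 6: 1100 XOR 1011 = 0111
  pos 7: 1110 XOR 1011 = 0101
  pos 8: 1010 XOR 1011 = 0001
  pos 11: 1011 XOR 1011 = 0000
Remainder = 000 (zero — the frame passes the CRC check).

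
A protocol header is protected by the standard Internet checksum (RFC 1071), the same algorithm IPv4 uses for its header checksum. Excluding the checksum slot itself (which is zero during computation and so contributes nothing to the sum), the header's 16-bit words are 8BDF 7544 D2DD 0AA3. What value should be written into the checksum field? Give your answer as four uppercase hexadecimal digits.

One's-complement addition (fold any carry out of bit 15 back into bit 0):
  0x8BDF + 0x7544 = 0x10123 → wrap carry → 0x0124
  0x0124 + 0xD2DD = 0x0D401
  0xD401 + 0x0AA3 = 0x0DEA4
One's-complement sum = 0xDEA4.
Checksum = ~0xDEA4 & 0xFFFF = 0x215B.

215B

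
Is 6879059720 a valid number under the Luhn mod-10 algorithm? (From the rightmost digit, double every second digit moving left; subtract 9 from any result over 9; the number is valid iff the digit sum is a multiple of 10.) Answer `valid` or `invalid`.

valid

From the right, keep odd positions and double even positions (subtract 9 from any doubled value over 9):
  doubled (positions 2,4,...): 4 9 0 5 3 → sum 21
  kept (positions 1,3,...): 0 7 5 9 8 → sum 29
Total = 50.
50 mod 10 = 0, so the number is valid.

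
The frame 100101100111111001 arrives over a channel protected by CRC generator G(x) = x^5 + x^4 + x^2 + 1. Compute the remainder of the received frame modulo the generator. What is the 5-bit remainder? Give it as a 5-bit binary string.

00010

Modulo-2 division of 100101100111111001 by 110101:
  pos 0: 100101 XOR 110101 = 010000
  pos 1: 100001 XOR 110101 = 010100
  pos 2: 101000 XOR 110101 = 011101
  pos 3: 111010 XOR 110101 = 001111
  pos 5: 111111 XOR 110101 = 001010
  pos 7: 101011 XOR 110101 = 011110
  pos 8: 111101 XOR 110101 = 001000
  pos 10: 100010 XOR 110101 = 010111
  pos 11: 101110 XOR 110101 = 011011
  pos 12: 110111 XOR 110101 = 000010
Remainder = 00010 (nonzero — an error is detected).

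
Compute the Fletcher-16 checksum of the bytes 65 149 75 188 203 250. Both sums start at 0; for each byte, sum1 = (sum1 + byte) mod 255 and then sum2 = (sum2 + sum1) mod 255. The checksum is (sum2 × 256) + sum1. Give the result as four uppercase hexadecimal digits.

69A5

Running sums (mod 255):
  after byte 0 (65): sum1=65, sum2=65
  after byte 1 (149): sum1=214, sum2=24
  after byte 2 (75): sum1=34, sum2=58
  after byte 3 (188): sum1=222, sum2=25
  after byte 4 (203): sum1=170, sum2=195
  after byte 5 (250): sum1=165, sum2=105
Checksum = sum2·256 + sum1 = 105·256 + 165 = 27045 = 0x69A5.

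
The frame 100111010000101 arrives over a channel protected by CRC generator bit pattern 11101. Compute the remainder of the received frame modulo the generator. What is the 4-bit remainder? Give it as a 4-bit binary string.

Modulo-2 division of 100111010000101 by 11101:
  pos 0: 10011 XOR 11101 = 01110
  pos 1: 11101 XOR 11101 = 00000
  pos 7: 10000 XOR 11101 = 01101
  pos 8: 11011 XOR 11101 = 00110
  pos 10: 11001 XOR 11101 = 00100
Remainder = 0100 (nonzero — an error is detected).

0100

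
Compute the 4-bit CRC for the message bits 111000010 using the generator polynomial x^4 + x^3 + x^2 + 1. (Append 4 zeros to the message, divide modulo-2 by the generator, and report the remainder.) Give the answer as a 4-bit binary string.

0101

Append 4 zeros: 1110000100000. Divide by 11101 (XOR where the leading bit is 1):
  pos 0: 11100 XOR 11101 = 00001
  pos 4: 10010 XOR 11101 = 01111
  pos 5: 11110 XOR 11101 = 00011
  pos 8: 11000 XOR 11101 = 00101
Remainder (last 4 bits) = 0101. This is the CRC / FCS.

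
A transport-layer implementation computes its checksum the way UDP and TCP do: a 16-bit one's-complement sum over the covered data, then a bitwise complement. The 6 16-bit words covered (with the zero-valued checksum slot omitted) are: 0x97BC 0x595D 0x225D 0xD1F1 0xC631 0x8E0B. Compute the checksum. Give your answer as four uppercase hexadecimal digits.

One's-complement addition (fold any carry out of bit 15 back into bit 0):
  0x97BC + 0x595D = 0x0F119
  0xF119 + 0x225D = 0x11376 → wrap carry → 0x1377
  0x1377 + 0xD1F1 = 0x0E568
  0xE568 + 0xC631 = 0x1AB99 → wrap carry → 0xAB9A
  0xAB9A + 0x8E0B = 0x139A5 → wrap carry → 0x39A6
One's-complement sum = 0x39A6.
Checksum = ~0x39A6 & 0xFFFF = 0xC659.

C659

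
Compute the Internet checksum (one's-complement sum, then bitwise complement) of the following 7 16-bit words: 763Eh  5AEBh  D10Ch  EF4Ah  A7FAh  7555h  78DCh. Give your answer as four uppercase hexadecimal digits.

D851

One's-complement addition (fold any carry out of bit 15 back into bit 0):
  0x763E + 0x5AEB = 0x0D129
  0xD129 + 0xD10C = 0x1A235 → wrap carry → 0xA236
  0xA236 + 0xEF4A = 0x19180 → wrap carry → 0x9181
  0x9181 + 0xA7FA = 0x1397B → wrap carry → 0x397C
  0x397C + 0x7555 = 0x0AED1
  0xAED1 + 0x78DC = 0x127AD → wrap carry → 0x27AE
One's-complement sum = 0x27AE.
Checksum = ~0x27AE & 0xFFFF = 0xD851.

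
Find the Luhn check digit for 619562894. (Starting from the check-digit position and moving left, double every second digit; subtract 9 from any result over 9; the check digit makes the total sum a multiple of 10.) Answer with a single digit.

Partial digits right→left: 4 9 8 2 6 5 9 1 6
Double every second digit counting from the check-digit position (so the 1st, 3rd, 5th, ... of the partial from the right).
  doubled (with −9 where >9): 8 7 3 9 3 → sum 30
  kept as-is: 9 2 5 1 → sum 17
Total = 30 + 17 = 47.
Check digit = (10 − (47 mod 10)) mod 10 = 3.

3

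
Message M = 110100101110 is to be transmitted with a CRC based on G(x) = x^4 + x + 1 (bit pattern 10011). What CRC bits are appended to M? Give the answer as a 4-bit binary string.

1100

Append 4 zeros: 1101001011100000. Divide by 10011 (XOR where the leading bit is 1):
  pos 0: 11010 XOR 10011 = 01001
  pos 1: 10010 XOR 10011 = 00001
  pos 5: 11011 XOR 10011 = 01000
  pos 6: 10001 XOR 10011 = 00010
  pos 9: 10000 XOR 10011 = 00011
Remainder (last 4 bits) = 1100. This is the CRC / FCS.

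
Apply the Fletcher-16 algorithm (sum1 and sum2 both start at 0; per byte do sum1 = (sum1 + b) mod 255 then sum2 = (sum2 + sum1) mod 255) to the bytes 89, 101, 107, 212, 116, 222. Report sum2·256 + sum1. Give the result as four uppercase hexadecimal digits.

0752

Running sums (mod 255):
  after byte 0 (89): sum1=89, sum2=89
  after byte 1 (101): sum1=190, sum2=24
  after byte 2 (107): sum1=42, sum2=66
  after byte 3 (212): sum1=254, sum2=65
  after byte 4 (116): sum1=115, sum2=180
  after byte 5 (222): sum1=82, sum2=7
Checksum = sum2·256 + sum1 = 7·256 + 82 = 1874 = 0x0752.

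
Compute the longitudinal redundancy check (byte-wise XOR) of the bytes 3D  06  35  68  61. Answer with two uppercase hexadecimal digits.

07

XOR the bytes together:
  start with 0x3D
  0x3D ⊕ 0x06 = 0x3B
  0x3B ⊕ 0x35 = 0x0E
  0x0E ⊕ 0x68 = 0x66
  0x66 ⊕ 0x61 = 0x07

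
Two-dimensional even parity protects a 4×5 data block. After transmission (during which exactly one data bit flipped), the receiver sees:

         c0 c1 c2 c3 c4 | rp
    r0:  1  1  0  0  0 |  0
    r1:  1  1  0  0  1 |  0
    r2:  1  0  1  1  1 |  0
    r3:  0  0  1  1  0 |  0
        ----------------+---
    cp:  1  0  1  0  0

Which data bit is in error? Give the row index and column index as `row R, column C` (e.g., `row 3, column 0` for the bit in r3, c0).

row 1, column 2

Recompute each row's even parity and compare to rp:
  r0: data parity 0, sent rp 0 → ok
  r1: data parity 1, sent rp 0 → mismatch
  r2: data parity 0, sent rp 0 → ok
  r3: data parity 0, sent rp 0 → ok
Recompute each column's even parity and compare to cp:
  c0: data parity 1, sent cp 1 → ok
  c1: data parity 0, sent cp 0 → ok
  c2: data parity 0, sent cp 1 → mismatch
  c3: data parity 0, sent cp 0 → ok
  c4: data parity 0, sent cp 0 → ok
Exactly one row (r1) and one column (c2) fail → the flipped bit is at their intersection.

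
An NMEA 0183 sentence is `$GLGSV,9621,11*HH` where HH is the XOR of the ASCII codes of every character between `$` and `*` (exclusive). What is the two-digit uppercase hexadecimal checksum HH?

XOR the ASCII codes of the payload characters:
  'G' = 0x47 → acc = 0x47
  'L' = 0x4C → acc = 0x0B
  'G' = 0x47 → acc = 0x4C
  'S' = 0x53 → acc = 0x1F
  'V' = 0x56 → acc = 0x49
  ',' = 0x2C → acc = 0x65
  '9' = 0x39 → acc = 0x5C
  '6' = 0x36 → acc = 0x6A
  '2' = 0x32 → acc = 0x58
  '1' = 0x31 → acc = 0x69
  ',' = 0x2C → acc = 0x45
  '1' = 0x31 → acc = 0x74
  '1' = 0x31 → acc = 0x45
Checksum = 0x45.

45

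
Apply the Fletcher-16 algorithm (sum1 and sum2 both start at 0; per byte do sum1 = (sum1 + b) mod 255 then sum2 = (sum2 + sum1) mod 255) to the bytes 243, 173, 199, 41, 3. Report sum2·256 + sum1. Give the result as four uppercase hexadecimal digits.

2795

Running sums (mod 255):
  after byte 0 (243): sum1=243, sum2=243
  after byte 1 (173): sum1=161, sum2=149
  after byte 2 (199): sum1=105, sum2=254
  after byte 3 (41): sum1=146, sum2=145
  after byte 4 (3): sum1=149, sum2=39
Checksum = sum2·256 + sum1 = 39·256 + 149 = 10133 = 0x2795.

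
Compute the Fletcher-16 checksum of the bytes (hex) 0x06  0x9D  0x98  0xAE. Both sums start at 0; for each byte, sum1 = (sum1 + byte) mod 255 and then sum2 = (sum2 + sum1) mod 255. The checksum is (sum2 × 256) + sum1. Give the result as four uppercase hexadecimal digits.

Running sums (mod 255):
  after byte 0 (0x06): sum1=6, sum2=6
  after byte 1 (0x9D): sum1=163, sum2=169
  after byte 2 (0x98): sum1=60, sum2=229
  after byte 3 (0xAE): sum1=234, sum2=208
Checksum = sum2·256 + sum1 = 208·256 + 234 = 53482 = 0xD0EA.

D0EA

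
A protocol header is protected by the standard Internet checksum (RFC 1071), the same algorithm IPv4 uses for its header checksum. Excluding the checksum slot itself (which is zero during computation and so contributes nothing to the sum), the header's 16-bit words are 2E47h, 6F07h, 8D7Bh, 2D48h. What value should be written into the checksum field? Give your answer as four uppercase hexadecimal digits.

A7ED

One's-complement addition (fold any carry out of bit 15 back into bit 0):
  0x2E47 + 0x6F07 = 0x09D4E
  0x9D4E + 0x8D7B = 0x12AC9 → wrap carry → 0x2ACA
  0x2ACA + 0x2D48 = 0x05812
One's-complement sum = 0x5812.
Checksum = ~0x5812 & 0xFFFF = 0xA7ED.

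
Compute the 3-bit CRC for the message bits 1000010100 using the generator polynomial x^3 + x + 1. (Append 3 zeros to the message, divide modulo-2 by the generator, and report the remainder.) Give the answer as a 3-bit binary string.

001

Append 3 zeros: 1000010100000. Divide by 1011 (XOR where the leading bit is 1):
  pos 0: 1000 XOR 1011 = 0011
  pos 2: 1101 XOR 1011 = 0110
  pos 3: 1100 XOR 1011 = 0111
  pos 4: 1111 XOR 1011 = 0100
  pos 5: 1000 XOR 1011 = 0011
  pos 7: 1100 XOR 1011 = 0111
  pos 8: 1110 XOR 1011 = 0101
  pos 9: 1010 XOR 1011 = 0001
Remainder (last 3 bits) = 001. This is the CRC / FCS.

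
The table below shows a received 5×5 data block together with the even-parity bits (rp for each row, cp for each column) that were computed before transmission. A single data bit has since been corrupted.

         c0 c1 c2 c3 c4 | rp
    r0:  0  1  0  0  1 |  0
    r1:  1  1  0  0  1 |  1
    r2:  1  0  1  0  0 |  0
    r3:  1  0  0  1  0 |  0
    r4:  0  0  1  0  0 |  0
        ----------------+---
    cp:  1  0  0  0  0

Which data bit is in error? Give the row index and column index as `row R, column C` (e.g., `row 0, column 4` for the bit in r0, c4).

Recompute each row's even parity and compare to rp:
  r0: data parity 0, sent rp 0 → ok
  r1: data parity 1, sent rp 1 → ok
  r2: data parity 0, sent rp 0 → ok
  r3: data parity 0, sent rp 0 → ok
  r4: data parity 1, sent rp 0 → mismatch
Recompute each column's even parity and compare to cp:
  c0: data parity 1, sent cp 1 → ok
  c1: data parity 0, sent cp 0 → ok
  c2: data parity 0, sent cp 0 → ok
  c3: data parity 1, sent cp 0 → mismatch
  c4: data parity 0, sent cp 0 → ok
Exactly one row (r4) and one column (c3) fail → the flipped bit is at their intersection.

row 4, column 3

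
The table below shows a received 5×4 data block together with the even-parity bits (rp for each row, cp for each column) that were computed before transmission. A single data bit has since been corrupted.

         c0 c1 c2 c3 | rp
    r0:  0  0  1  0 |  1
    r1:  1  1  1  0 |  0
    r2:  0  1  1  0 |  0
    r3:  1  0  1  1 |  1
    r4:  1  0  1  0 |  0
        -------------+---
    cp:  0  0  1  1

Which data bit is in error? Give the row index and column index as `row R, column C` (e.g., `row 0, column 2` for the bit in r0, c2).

row 1, column 0

Recompute each row's even parity and compare to rp:
  r0: data parity 1, sent rp 1 → ok
  r1: data parity 1, sent rp 0 → mismatch
  r2: data parity 0, sent rp 0 → ok
  r3: data parity 1, sent rp 1 → ok
  r4: data parity 0, sent rp 0 → ok
Recompute each column's even parity and compare to cp:
  c0: data parity 1, sent cp 0 → mismatch
  c1: data parity 0, sent cp 0 → ok
  c2: data parity 1, sent cp 1 → ok
  c3: data parity 1, sent cp 1 → ok
Exactly one row (r1) and one column (c0) fail → the flipped bit is at their intersection.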